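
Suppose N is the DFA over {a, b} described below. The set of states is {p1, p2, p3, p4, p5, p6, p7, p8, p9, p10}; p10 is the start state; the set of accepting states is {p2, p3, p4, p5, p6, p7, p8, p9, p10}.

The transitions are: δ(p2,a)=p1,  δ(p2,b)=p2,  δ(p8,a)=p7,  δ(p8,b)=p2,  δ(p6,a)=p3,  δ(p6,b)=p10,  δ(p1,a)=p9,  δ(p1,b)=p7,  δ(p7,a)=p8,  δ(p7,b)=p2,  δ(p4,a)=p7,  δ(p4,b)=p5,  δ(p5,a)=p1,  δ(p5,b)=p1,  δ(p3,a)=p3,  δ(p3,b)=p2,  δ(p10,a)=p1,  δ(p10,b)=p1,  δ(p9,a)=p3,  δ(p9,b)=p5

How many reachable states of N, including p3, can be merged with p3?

3

States {p4,p6} cannot be reached from the start state, so discard them.
Initial partition by acceptance: {p2,p3,p5,p7,p8,p9,p10} | {p1}.
Split {p2,p3,p5,p7,p8,p9,p10} by δ(·,a) → {p3,p7,p8,p9} and {p2,p5,p10}.
On input b, block {p2,p5,p10} splits into {p5,p10} and {p2}.
Split {p3,p7,p8,p9} by δ(·,b) → {p3,p7,p8} and {p9}.
The partition is now stable with 5 blocks: {p3,p7,p8} | {p1} | {p5,p10} | {p2} | {p9}.
The equivalence class containing p3 is {p3,p7,p8}, of size 3.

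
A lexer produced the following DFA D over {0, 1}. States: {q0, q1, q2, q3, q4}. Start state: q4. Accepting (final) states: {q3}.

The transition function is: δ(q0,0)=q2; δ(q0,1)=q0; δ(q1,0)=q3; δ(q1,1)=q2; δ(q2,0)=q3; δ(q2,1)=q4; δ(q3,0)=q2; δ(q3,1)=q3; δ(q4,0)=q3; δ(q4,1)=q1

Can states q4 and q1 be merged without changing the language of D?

Yes

States {q0} cannot be reached from the start state, so discard them.
P0 = {q3} | {q1,q2,q4}.
No further refinement is possible. Final partition (2 blocks): {q3} | {q1,q2,q4}.
q4 and q1 lie in the same block of the stable partition, so they are equivalent — no string distinguishes them.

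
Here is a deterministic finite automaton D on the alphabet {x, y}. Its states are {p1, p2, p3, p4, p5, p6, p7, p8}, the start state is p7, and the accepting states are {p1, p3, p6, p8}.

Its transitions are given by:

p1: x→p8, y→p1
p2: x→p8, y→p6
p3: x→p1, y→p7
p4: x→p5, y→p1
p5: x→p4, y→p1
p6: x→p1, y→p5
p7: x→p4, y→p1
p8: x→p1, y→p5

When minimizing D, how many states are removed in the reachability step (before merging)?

No path from p7 leads to p2, p3, p6; the other 5 states are all reachable.

3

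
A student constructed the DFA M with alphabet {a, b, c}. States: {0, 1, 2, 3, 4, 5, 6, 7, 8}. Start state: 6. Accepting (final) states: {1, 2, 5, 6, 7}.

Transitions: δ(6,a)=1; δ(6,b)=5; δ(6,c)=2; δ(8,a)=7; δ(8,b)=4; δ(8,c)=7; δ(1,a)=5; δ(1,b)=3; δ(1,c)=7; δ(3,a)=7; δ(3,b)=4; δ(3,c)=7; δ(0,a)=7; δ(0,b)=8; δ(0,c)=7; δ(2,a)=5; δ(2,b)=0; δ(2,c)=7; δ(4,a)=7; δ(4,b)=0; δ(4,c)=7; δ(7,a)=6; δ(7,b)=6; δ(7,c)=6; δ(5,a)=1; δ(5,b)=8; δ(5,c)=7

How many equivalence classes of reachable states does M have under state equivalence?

All states are reachable from the start state.
Initial partition by acceptance: {1,2,5,6,7} | {0,3,4,8}.
Split {1,2,5,6,7} by δ(·,b) → {1,2,5} and {6,7}.
Refine {6,7} on symbol a: members go to different blocks, giving {6} and {7}.
Stable partition: {1,2,5} | {0,3,4,8} | {6} | {7} — 4 equivalence classes.

4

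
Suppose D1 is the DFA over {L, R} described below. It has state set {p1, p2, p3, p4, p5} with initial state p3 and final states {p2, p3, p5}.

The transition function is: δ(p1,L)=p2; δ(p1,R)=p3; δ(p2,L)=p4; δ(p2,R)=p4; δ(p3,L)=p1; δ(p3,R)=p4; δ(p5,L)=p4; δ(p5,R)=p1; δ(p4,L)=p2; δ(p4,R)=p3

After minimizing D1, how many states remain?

2

Reachable states from the start: {p1,p2,p3,p4}. Unreachable: {p5} — drop them.
Start with accepting vs non-accepting: {p2,p3} | {p1,p4}.
No further refinement is possible. Final partition (2 blocks): {p2,p3} | {p1,p4}.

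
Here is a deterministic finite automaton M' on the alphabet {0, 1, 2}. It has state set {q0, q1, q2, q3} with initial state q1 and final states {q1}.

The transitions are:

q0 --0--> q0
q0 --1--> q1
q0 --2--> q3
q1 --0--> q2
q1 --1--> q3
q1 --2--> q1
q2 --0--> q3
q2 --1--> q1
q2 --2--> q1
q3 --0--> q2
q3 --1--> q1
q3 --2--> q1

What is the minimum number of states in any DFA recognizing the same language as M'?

2

First remove the unreachable states {q0}; 3 states remain.
P0 = {q1} | {q2,q3}.
The partition is now stable with 2 blocks: {q1} | {q2,q3}.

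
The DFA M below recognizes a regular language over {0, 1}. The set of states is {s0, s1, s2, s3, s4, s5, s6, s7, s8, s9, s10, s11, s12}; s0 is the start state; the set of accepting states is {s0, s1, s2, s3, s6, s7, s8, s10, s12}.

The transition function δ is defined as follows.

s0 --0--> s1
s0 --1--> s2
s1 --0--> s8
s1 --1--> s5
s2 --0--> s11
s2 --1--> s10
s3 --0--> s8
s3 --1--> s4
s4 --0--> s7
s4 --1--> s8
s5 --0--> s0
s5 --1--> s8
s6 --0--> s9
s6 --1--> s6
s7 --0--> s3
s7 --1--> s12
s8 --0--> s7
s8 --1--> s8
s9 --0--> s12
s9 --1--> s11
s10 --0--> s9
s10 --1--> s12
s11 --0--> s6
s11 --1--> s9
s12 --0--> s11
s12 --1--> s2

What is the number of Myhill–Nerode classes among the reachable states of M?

Initial partition by acceptance: {s0,s1,s2,s3,s6,s7,s8,s10,s12} | {s4,s5,s9,s11}.
On input 0, block {s0,s1,s2,s3,s6,s7,s8,s10,s12} splits into {s0,s1,s3,s7,s8} and {s2,s6,s10,s12}.
Refine {s0,s1,s3,s7,s8} on symbol 1: members go to different blocks, giving {s0,s7} and {s1,s3} and {s8}.
On input 0, block {s4,s5,s9,s11} splits into {s4,s5} and {s9,s11}.
No further refinement is possible. Final partition (6 blocks): {s0,s7} | {s4,s5} | {s2,s6,s10,s12} | {s1,s3} | {s8} | {s9,s11}.

6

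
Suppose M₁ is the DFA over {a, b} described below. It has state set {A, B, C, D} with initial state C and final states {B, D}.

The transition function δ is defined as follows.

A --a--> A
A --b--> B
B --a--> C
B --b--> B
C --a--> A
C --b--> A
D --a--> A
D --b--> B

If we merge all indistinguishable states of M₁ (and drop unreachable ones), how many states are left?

3

Reachable states from the start: {A,B,C}. Unreachable: {D} — drop them.
Initial partition by acceptance: {B} | {A,C}.
On input b, block {A,C} splits into {A} and {C}.
Stable partition: {B} | {A} | {C} — 3 equivalence classes.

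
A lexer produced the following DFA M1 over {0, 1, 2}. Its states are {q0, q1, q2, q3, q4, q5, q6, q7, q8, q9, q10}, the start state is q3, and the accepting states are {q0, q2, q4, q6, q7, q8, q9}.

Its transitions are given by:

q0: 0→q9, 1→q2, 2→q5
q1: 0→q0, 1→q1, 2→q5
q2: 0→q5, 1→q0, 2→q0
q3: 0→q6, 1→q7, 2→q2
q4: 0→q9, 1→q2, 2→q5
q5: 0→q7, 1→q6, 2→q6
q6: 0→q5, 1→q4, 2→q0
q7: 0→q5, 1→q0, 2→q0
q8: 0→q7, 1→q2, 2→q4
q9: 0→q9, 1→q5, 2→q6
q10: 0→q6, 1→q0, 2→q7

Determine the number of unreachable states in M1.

3

Starting at q3 and following transitions, the reachable set is {q0, q2, q3, q4, q5, q6, q7, q9}. That leaves q1, q8, q10 unreachable — 3 in total.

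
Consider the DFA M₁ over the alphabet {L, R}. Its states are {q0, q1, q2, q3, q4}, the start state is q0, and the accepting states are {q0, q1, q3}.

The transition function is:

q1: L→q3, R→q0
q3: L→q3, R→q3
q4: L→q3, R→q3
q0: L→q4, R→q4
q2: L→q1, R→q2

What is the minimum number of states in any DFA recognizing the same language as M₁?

3

First remove the unreachable states {q1,q2}; 3 states remain.
Initial partition by acceptance: {q0,q3} | {q4}.
Refine {q0,q3} on symbol L: members go to different blocks, giving {q0} and {q3}.
The partition is now stable with 3 blocks: {q0} | {q4} | {q3}.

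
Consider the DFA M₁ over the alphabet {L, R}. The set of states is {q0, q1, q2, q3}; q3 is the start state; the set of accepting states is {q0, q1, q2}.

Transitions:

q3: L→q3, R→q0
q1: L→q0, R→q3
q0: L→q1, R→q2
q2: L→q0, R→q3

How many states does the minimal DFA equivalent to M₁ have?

P0 = {q0,q1,q2} | {q3}.
On input R, block {q0,q1,q2} splits into {q1,q2} and {q0}.
Stable partition: {q1,q2} | {q3} | {q0} — 3 equivalence classes.

3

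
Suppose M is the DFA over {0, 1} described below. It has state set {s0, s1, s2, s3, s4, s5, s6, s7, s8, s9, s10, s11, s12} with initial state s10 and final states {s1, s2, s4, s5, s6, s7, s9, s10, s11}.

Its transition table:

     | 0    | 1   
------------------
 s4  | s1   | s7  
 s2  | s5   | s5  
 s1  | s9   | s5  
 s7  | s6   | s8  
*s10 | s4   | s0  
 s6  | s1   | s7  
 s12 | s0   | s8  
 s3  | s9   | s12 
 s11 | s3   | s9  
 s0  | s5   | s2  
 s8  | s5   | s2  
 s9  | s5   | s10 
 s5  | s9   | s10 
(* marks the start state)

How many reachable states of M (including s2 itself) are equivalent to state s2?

2

States {s3,s11,s12} cannot be reached from the start state, so discard them.
Initial partition by acceptance: {s1,s2,s4,s5,s6,s7,s9,s10} | {s0,s8}.
Refine {s1,s2,s4,s5,s6,s7,s9,s10} on symbol 1: members go to different blocks, giving {s1,s2,s4,s5,s6,s9} and {s7,s10}.
Split {s1,s2,s4,s5,s6,s9} by δ(·,1) → {s4,s5,s6,s9} and {s1,s2}.
Refine {s4,s5,s6,s9} on symbol 0: members go to different blocks, giving {s4,s6} and {s5,s9}.
No further refinement is possible. Final partition (5 blocks): {s4,s6} | {s0,s8} | {s7,s10} | {s1,s2} | {s5,s9}.
The equivalence class containing s2 is {s1,s2}, of size 2.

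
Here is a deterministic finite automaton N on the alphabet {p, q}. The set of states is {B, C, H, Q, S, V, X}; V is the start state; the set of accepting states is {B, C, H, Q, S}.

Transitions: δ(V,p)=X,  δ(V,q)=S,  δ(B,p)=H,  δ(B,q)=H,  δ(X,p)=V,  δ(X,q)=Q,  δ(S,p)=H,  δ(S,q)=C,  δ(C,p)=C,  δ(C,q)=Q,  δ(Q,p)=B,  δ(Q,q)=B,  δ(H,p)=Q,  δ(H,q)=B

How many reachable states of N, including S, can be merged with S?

All states are reachable from the start state.
Initial partition by acceptance: {B,C,H,Q,S} | {V,X}.
Stable partition: {B,C,H,Q,S} | {V,X} — 2 equivalence classes.
The equivalence class containing S is {B,C,H,Q,S}, of size 5.

5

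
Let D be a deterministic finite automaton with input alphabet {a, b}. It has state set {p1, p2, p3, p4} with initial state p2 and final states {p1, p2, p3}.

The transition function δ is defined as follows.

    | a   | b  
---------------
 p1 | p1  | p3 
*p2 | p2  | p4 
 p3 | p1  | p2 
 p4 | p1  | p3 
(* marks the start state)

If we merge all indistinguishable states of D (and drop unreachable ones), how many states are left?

4

Start with accepting vs non-accepting: {p1,p2,p3} | {p4}.
On input b, block {p1,p2,p3} splits into {p1,p3} and {p2}.
Refine {p1,p3} on symbol b: members go to different blocks, giving {p1} and {p3}.
The partition is now stable with 4 blocks: {p1} | {p4} | {p2} | {p3}.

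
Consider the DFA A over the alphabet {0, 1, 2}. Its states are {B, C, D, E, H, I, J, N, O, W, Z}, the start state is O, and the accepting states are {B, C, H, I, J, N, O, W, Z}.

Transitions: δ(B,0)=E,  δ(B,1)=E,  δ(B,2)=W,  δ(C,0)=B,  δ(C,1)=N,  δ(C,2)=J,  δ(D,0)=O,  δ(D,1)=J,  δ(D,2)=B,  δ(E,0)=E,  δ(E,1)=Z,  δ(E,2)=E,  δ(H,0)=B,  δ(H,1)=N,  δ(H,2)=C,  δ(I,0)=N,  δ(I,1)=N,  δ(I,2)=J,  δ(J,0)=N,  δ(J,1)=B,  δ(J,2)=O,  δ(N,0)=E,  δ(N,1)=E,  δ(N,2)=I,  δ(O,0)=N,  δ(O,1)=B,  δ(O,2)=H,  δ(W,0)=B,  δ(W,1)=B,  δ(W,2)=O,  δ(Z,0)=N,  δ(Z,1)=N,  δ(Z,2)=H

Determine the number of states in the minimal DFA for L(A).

3

First remove the unreachable states {D}; 10 states remain.
Initial partition by acceptance: {B,C,H,I,J,N,O,W,Z} | {E}.
Refine {B,C,H,I,J,N,O,W,Z} on symbol 0: members go to different blocks, giving {C,H,I,J,O,W,Z} and {B,N}.
No further refinement is possible. Final partition (3 blocks): {C,H,I,J,O,W,Z} | {E} | {B,N}.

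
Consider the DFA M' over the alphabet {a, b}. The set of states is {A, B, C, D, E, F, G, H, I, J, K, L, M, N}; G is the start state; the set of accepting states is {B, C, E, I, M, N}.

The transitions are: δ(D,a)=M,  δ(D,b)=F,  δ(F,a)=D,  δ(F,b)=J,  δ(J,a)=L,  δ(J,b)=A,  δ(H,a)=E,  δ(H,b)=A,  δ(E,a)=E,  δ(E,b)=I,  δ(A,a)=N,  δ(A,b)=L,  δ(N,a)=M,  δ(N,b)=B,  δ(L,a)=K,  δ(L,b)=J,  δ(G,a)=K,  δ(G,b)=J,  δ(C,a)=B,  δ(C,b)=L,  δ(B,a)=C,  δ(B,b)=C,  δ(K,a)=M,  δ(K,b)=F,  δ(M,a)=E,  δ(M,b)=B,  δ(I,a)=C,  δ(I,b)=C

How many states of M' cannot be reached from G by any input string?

1

BFS from G reaches {A, B, C, D, E, F, G, I, J, K, L, M, N}; the 1 state(s) H are never visited.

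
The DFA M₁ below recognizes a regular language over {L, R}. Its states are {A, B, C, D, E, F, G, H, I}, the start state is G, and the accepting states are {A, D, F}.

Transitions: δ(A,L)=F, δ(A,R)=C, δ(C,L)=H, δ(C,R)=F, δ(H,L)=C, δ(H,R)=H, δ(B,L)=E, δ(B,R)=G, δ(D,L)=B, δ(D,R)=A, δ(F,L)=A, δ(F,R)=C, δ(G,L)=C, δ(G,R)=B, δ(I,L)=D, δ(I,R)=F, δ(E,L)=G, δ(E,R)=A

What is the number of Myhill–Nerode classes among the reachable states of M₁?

First remove the unreachable states {D,I}; 7 states remain.
P0 = {A,F} | {B,C,E,G,H}.
Split {B,C,E,G,H} by δ(·,R) → {B,G,H} and {C,E}.
Stable partition: {A,F} | {B,G,H} | {C,E} — 3 equivalence classes.

3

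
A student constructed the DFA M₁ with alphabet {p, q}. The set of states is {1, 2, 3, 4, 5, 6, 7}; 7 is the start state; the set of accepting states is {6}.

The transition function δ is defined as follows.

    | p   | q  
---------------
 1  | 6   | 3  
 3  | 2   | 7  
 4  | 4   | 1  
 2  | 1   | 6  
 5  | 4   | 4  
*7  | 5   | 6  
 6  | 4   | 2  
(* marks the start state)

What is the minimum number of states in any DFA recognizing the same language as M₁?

7

P0 = {6} | {1,2,3,4,5,7}.
Refine {1,2,3,4,5,7} on symbol p: members go to different blocks, giving {2,3,4,5,7} and {1}.
On input p, block {2,3,4,5,7} splits into {3,4,5,7} and {2}.
Split {3,4,5,7} by δ(·,p) → {4,5,7} and {3}.
On input q, block {4,5,7} splits into {4} and {5} and {7}.
Stable partition: {6} | {4} | {1} | {2} | {3} | {5} | {7} — 7 equivalence classes.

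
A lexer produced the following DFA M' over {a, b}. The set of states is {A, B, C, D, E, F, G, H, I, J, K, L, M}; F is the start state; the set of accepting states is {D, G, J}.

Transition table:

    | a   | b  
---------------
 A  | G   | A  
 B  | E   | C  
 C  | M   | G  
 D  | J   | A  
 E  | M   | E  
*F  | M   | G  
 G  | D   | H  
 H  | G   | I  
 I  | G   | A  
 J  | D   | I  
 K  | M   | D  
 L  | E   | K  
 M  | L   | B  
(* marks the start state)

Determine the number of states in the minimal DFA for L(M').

6

Every state is reachable, so we keep all 13.
Initial partition by acceptance: {D,G,J} | {A,B,C,E,F,H,I,K,L,M}.
Refine {A,B,C,E,F,H,I,K,L,M} on symbol a: members go to different blocks, giving {B,C,E,F,K,L,M} and {A,H,I}.
Split {B,C,E,F,K,L,M} by δ(·,b) → {B,E,L,M} and {C,F,K}.
On input b, block {B,E,L,M} splits into {B,L} and {E,M}.
On input a, block {E,M} splits into {E} and {M}.
Stable partition: {D,G,J} | {B,L} | {A,H,I} | {C,F,K} | {E} | {M} — 6 equivalence classes.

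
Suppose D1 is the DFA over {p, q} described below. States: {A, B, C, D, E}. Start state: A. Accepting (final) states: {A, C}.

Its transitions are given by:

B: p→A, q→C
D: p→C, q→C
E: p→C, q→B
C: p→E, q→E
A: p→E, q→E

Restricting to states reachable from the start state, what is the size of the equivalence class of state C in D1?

States {D} cannot be reached from the start state, so discard them.
Initial partition by acceptance: {A,C} | {B,E}.
Refine {B,E} on symbol q: members go to different blocks, giving {B} and {E}.
Stable partition: {A,C} | {B} | {E} — 3 equivalence classes.
State C belongs to the block {A,C}, which has 2 states.

2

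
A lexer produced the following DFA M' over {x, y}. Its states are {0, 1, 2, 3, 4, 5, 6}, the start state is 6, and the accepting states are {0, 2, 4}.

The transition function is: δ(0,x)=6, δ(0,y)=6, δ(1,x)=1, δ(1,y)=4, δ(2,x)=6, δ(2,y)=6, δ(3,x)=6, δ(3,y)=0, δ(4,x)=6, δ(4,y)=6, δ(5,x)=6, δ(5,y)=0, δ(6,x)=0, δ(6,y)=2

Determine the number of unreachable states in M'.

BFS from 6 reaches {0, 2, 6}; the 4 state(s) 1, 3, 4, 5 are never visited.

4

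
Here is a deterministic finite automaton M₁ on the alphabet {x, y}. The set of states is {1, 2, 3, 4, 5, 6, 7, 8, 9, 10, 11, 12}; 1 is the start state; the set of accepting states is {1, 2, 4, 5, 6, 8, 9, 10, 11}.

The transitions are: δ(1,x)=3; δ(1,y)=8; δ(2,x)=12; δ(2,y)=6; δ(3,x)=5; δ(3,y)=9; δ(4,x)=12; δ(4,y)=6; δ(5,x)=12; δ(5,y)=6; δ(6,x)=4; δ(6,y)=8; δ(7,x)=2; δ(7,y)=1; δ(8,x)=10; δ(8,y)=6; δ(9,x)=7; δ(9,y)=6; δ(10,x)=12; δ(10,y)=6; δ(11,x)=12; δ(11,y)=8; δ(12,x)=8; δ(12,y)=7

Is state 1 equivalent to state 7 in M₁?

No

States {11} cannot be reached from the start state, so discard them.
Initial partition by acceptance: {1,2,4,5,6,8,9,10} | {3,7,12}.
Refine {1,2,4,5,6,8,9,10} on symbol x: members go to different blocks, giving {1,2,4,5,9,10} and {6,8}.
On input x, block {3,7,12} splits into {3,7} and {12}.
Split {1,2,4,5,9,10} by δ(·,x) → {2,4,5,10} and {1,9}.
No further refinement is possible. Final partition (5 blocks): {2,4,5,10} | {3,7} | {6,8} | {12} | {1,9}.
1 and 7 end up in different blocks, so they are distinguishable. For instance, the string 'ε' is accepted from only 1.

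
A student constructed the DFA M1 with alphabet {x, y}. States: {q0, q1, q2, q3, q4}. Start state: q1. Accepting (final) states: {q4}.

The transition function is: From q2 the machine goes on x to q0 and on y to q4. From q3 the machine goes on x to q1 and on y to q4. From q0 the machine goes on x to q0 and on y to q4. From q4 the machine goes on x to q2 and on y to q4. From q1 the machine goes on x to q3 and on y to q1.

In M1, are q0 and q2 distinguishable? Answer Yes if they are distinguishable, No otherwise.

Start with accepting vs non-accepting: {q4} | {q0,q1,q2,q3}.
Refine {q0,q1,q2,q3} on symbol y: members go to different blocks, giving {q0,q2,q3} and {q1}.
Split {q0,q2,q3} by δ(·,x) → {q0,q2} and {q3}.
Stable partition: {q4} | {q0,q2} | {q1} | {q3} — 4 equivalence classes.
q0 and q2 lie in the same block of the stable partition, so they are equivalent — no string distinguishes them.

No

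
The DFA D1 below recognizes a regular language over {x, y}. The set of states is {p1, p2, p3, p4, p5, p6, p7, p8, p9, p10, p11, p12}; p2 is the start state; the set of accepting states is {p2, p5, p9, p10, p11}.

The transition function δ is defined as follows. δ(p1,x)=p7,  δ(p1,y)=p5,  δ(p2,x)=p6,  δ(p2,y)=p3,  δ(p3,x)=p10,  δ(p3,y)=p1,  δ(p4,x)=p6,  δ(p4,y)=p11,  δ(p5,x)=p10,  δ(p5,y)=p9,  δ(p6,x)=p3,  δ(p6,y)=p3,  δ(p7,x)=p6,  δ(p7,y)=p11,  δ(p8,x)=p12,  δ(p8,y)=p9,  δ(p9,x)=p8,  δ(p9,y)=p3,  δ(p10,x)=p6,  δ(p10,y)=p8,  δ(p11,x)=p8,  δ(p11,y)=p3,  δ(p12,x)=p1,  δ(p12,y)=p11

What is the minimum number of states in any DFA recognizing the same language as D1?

10

States {p4} cannot be reached from the start state, so discard them.
Initial partition by acceptance: {p2,p5,p9,p10,p11} | {p1,p3,p6,p7,p8,p12}.
Split {p2,p5,p9,p10,p11} by δ(·,x) → {p2,p9,p10,p11} and {p5}.
Refine {p1,p3,p6,p7,p8,p12} on symbol x: members go to different blocks, giving {p1,p6,p7,p8,p12} and {p3}.
Split {p2,p9,p10,p11} by δ(·,y) → {p2,p9,p11} and {p10}.
On input x, block {p1,p6,p7,p8,p12} splits into {p1,p7,p8,p12} and {p6}.
On input x, block {p2,p9,p11} splits into {p9,p11} and {p2}.
Refine {p1,p7,p8,p12} on symbol x: members go to different blocks, giving {p1,p8,p12} and {p7}.
On input x, block {p1,p8,p12} splits into {p8,p12} and {p1}.
Split {p8,p12} by δ(·,x) → {p8} and {p12}.
Stable partition: {p9,p11} | {p8} | {p5} | {p3} | {p10} | {p6} | {p2} | {p7} | {p1} | {p12} — 10 equivalence classes.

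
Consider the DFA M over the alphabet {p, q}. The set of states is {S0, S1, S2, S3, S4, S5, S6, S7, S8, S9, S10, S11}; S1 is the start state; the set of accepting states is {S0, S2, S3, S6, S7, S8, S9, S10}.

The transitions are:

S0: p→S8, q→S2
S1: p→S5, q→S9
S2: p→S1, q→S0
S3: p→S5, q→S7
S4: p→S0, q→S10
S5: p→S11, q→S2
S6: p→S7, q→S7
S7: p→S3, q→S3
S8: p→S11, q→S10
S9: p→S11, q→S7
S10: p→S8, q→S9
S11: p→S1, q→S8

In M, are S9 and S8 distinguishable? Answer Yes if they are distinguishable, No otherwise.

First remove the unreachable states {S4,S6}; 10 states remain.
P0 = {S0,S2,S3,S7,S8,S9,S10} | {S1,S5,S11}.
Split {S0,S2,S3,S7,S8,S9,S10} by δ(·,p) → {S2,S3,S8,S9} and {S0,S7,S10}.
No further refinement is possible. Final partition (3 blocks): {S2,S3,S8,S9} | {S1,S5,S11} | {S0,S7,S10}.
S9 and S8 lie in the same block of the stable partition, so they are equivalent — no string distinguishes them.

No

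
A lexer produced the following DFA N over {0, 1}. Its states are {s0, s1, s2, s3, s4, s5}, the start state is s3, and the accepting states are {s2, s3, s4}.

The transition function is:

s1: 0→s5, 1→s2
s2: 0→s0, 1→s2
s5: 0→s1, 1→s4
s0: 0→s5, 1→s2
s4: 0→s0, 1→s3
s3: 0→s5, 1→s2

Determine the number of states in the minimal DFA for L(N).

All states are reachable from the start state.
P0 = {s2,s3,s4} | {s0,s1,s5}.
Stable partition: {s2,s3,s4} | {s0,s1,s5} — 2 equivalence classes.

2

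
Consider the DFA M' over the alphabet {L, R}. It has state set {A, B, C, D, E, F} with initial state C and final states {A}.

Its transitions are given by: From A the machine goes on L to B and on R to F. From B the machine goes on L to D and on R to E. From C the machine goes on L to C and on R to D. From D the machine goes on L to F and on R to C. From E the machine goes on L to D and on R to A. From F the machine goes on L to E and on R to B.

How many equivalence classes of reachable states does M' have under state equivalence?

6

P0 = {A} | {B,C,D,E,F}.
On input R, block {B,C,D,E,F} splits into {B,C,D,F} and {E}.
On input L, block {B,C,D,F} splits into {B,C,D} and {F}.
Split {B,C,D} by δ(·,L) → {B,C} and {D}.
On input L, block {B,C} splits into {B} and {C}.
Stable partition: {A} | {B} | {E} | {F} | {D} | {C} — 6 equivalence classes.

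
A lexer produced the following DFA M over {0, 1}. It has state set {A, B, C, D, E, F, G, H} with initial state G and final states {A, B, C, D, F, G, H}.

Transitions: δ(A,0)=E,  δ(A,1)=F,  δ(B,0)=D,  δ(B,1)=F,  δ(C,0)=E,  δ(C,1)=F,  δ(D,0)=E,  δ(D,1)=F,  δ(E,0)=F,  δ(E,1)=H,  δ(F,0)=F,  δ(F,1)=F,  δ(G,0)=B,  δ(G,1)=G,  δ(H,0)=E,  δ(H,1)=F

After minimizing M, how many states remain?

Reachable states from the start: {B,D,E,F,G,H}. Unreachable: {A,C} — drop them.
P0 = {B,D,F,G,H} | {E}.
Split {B,D,F,G,H} by δ(·,0) → {B,F,G} and {D,H}.
Refine {B,F,G} on symbol 0: members go to different blocks, giving {F,G} and {B}.
On input 0, block {F,G} splits into {F} and {G}.
Stable partition: {F} | {E} | {D,H} | {B} | {G} — 5 equivalence classes.

5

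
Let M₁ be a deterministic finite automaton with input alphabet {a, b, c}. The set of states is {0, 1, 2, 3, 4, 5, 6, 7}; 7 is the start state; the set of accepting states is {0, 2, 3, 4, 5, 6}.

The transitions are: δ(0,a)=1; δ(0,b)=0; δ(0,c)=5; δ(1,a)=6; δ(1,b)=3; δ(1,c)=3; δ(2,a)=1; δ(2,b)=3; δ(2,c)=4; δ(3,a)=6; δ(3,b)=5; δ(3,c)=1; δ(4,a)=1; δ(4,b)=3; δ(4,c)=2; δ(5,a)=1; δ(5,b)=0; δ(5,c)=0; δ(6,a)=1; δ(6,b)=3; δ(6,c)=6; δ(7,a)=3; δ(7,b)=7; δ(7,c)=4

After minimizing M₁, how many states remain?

5

All states are reachable from the start state.
Start with accepting vs non-accepting: {0,2,3,4,5,6} | {1,7}.
On input a, block {0,2,3,4,5,6} splits into {0,2,4,5,6} and {3}.
On input b, block {0,2,4,5,6} splits into {2,4,6} and {0,5}.
Refine {1,7} on symbol a: members go to different blocks, giving {1} and {7}.
No further refinement is possible. Final partition (5 blocks): {2,4,6} | {1} | {3} | {0,5} | {7}.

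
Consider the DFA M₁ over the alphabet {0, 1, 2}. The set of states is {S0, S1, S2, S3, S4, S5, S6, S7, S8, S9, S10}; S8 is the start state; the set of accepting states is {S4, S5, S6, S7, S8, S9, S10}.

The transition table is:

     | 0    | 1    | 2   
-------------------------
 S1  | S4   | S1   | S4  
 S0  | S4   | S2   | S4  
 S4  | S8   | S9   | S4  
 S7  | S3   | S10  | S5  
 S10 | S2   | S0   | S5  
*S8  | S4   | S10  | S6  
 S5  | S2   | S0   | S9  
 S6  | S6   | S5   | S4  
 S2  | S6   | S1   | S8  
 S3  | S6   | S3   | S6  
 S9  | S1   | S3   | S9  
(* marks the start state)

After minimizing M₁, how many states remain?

3

States {S7} cannot be reached from the start state, so discard them.
P0 = {S4,S5,S6,S8,S9,S10} | {S0,S1,S2,S3}.
Refine {S4,S5,S6,S8,S9,S10} on symbol 0: members go to different blocks, giving {S4,S6,S8} and {S5,S9,S10}.
The partition is now stable with 3 blocks: {S4,S6,S8} | {S0,S1,S2,S3} | {S5,S9,S10}.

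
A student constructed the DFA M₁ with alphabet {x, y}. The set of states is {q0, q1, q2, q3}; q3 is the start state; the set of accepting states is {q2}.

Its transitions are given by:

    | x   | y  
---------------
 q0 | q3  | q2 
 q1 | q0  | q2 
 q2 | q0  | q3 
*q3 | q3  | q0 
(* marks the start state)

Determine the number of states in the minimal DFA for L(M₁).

3

Reachable states from the start: {q0,q2,q3}. Unreachable: {q1} — drop them.
Start with accepting vs non-accepting: {q2} | {q0,q3}.
On input y, block {q0,q3} splits into {q0} and {q3}.
The partition is now stable with 3 blocks: {q2} | {q0} | {q3}.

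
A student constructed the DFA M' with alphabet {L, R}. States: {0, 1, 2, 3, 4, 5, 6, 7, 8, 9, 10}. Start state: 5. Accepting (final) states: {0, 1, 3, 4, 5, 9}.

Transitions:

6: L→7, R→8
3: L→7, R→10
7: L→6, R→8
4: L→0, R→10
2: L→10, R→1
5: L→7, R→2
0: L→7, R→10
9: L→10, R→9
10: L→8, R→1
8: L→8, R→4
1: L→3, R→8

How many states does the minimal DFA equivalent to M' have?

Reachable states from the start: {0,1,2,3,4,5,6,7,8,10}. Unreachable: {9} — drop them.
P0 = {0,1,3,4,5} | {2,6,7,8,10}.
Refine {0,1,3,4,5} on symbol L: members go to different blocks, giving {0,3,5} and {1,4}.
Refine {2,6,7,8,10} on symbol R: members go to different blocks, giving {2,8,10} and {6,7}.
The partition is now stable with 4 blocks: {0,3,5} | {2,8,10} | {1,4} | {6,7}.

4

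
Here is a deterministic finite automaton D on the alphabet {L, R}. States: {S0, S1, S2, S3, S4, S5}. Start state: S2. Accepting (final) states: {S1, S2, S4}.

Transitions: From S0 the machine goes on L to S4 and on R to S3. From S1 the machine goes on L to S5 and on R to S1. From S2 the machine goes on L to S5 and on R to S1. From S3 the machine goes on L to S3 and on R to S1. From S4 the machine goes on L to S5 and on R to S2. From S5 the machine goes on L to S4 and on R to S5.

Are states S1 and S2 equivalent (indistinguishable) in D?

First remove the unreachable states {S0,S3}; 4 states remain.
Initial partition by acceptance: {S1,S2,S4} | {S5}.
Stable partition: {S1,S2,S4} | {S5} — 2 equivalence classes.
S1 and S2 lie in the same block of the stable partition, so they are equivalent — no string distinguishes them.

Yes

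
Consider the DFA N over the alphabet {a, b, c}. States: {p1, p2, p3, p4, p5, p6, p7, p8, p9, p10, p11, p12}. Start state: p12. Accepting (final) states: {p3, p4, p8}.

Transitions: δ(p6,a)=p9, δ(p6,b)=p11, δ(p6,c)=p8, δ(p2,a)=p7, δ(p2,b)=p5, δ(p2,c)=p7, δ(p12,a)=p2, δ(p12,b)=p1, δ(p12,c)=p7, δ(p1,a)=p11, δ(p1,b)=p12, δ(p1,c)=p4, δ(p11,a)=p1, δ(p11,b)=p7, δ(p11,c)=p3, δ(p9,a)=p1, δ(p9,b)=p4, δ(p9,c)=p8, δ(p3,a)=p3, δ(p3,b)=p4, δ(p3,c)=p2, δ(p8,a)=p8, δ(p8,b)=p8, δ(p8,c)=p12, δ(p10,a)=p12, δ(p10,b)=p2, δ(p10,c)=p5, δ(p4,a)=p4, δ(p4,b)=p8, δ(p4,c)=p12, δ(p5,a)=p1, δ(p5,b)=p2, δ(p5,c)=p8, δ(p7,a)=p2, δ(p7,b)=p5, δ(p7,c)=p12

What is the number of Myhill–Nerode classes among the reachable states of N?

Reachable states from the start: {p1,p2,p3,p4,p5,p7,p8,p11,p12}. Unreachable: {p6,p9,p10} — drop them.
Initial partition by acceptance: {p3,p4,p8} | {p1,p2,p5,p7,p11,p12}.
Split {p1,p2,p5,p7,p11,p12} by δ(·,c) → {p1,p5,p11} and {p2,p7,p12}.
Stable partition: {p3,p4,p8} | {p1,p5,p11} | {p2,p7,p12} — 3 equivalence classes.

3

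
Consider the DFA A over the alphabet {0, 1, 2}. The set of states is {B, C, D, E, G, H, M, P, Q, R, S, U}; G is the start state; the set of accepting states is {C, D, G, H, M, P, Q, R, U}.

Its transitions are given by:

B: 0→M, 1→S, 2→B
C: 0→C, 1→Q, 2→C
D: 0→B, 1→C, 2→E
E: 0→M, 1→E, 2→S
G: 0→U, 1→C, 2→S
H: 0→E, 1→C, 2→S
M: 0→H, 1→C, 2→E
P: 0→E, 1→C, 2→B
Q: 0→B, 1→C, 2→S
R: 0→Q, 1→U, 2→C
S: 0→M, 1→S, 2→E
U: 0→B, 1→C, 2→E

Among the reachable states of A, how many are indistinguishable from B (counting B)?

First remove the unreachable states {D,P,R}; 9 states remain.
P0 = {C,G,H,M,Q,U} | {B,E,S}.
On input 0, block {C,G,H,M,Q,U} splits into {C,G,M} and {H,Q,U}.
On input 0, block {C,G,M} splits into {G,M} and {C}.
No further refinement is possible. Final partition (4 blocks): {G,M} | {B,E,S} | {H,Q,U} | {C}.
The equivalence class containing B is {B,E,S}, of size 3.

3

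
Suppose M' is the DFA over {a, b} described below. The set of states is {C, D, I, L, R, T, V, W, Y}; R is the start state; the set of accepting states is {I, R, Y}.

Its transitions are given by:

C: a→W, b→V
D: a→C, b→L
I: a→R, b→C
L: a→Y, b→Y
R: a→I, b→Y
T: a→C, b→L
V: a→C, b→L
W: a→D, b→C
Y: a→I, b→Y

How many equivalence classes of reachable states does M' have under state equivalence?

Reachable states from the start: {C,D,I,L,R,V,W,Y}. Unreachable: {T} — drop them.
Start with accepting vs non-accepting: {I,R,Y} | {C,D,L,V,W}.
Refine {I,R,Y} on symbol b: members go to different blocks, giving {R,Y} and {I}.
Refine {C,D,L,V,W} on symbol a: members go to different blocks, giving {C,D,V,W} and {L}.
Refine {C,D,V,W} on symbol b: members go to different blocks, giving {C,W} and {D,V}.
Split {C,W} by δ(·,a) → {C} and {W}.
The partition is now stable with 6 blocks: {R,Y} | {C} | {I} | {L} | {D,V} | {W}.

6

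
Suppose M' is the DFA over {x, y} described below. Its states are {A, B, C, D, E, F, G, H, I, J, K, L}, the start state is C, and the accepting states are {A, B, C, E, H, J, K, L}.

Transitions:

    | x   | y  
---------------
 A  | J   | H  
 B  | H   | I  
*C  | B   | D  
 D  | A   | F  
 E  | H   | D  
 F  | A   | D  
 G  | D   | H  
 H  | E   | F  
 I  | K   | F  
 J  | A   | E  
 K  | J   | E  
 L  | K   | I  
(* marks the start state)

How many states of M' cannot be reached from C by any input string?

BFS from C reaches {A, B, C, D, E, F, H, I, J, K}; the 2 state(s) G, L are never visited.

2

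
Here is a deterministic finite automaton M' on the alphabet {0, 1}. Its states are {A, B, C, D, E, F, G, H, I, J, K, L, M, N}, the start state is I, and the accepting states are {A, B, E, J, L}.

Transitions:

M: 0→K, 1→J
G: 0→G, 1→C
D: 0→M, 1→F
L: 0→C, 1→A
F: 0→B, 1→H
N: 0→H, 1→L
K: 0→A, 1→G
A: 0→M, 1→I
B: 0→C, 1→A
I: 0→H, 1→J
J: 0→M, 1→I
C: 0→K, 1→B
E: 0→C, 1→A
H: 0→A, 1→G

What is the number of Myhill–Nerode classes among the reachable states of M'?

6

Reachable states from the start: {A,B,C,G,H,I,J,K,M}. Unreachable: {D,E,F,L,N} — drop them.
P0 = {A,B,J} | {C,G,H,I,K,M}.
On input 1, block {A,B,J} splits into {A,J} and {B}.
Refine {C,G,H,I,K,M} on symbol 0: members go to different blocks, giving {C,G,I,M} and {H,K}.
Refine {C,G,I,M} on symbol 0: members go to different blocks, giving {C,I,M} and {G}.
On input 1, block {C,I,M} splits into {I,M} and {C}.
Stable partition: {A,J} | {I,M} | {B} | {H,K} | {G} | {C} — 6 equivalence classes.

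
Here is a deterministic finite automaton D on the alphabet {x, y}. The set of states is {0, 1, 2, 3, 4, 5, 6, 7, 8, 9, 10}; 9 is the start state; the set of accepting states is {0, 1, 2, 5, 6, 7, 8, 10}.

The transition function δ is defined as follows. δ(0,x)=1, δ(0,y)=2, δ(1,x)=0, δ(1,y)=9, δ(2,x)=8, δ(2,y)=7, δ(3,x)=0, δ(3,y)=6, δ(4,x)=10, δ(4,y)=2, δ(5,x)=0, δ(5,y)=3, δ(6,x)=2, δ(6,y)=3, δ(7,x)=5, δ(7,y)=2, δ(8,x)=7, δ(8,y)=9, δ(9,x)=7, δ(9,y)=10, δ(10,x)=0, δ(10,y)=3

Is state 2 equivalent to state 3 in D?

First remove the unreachable states {4}; 10 states remain.
P0 = {0,1,2,5,6,7,8,10} | {3,9}.
Split {0,1,2,5,6,7,8,10} by δ(·,y) → {1,5,6,8,10} and {0,2,7}.
Stable partition: {1,5,6,8,10} | {3,9} | {0,2,7} — 3 equivalence classes.
2 and 3 end up in different blocks, so they are distinguishable. For instance, the string 'ε' is accepted from only 2.

No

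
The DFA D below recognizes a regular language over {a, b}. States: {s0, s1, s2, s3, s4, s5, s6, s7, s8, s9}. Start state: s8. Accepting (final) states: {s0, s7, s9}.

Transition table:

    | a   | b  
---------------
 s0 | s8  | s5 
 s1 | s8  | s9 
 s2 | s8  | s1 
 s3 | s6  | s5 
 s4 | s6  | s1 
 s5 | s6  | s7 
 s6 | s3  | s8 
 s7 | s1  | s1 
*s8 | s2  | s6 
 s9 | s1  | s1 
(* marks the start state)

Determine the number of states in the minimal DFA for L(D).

First remove the unreachable states {s0,s4}; 8 states remain.
P0 = {s7,s9} | {s1,s2,s3,s5,s6,s8}.
Split {s1,s2,s3,s5,s6,s8} by δ(·,b) → {s2,s3,s6,s8} and {s1,s5}.
Refine {s2,s3,s6,s8} on symbol b: members go to different blocks, giving {s2,s3} and {s6,s8}.
Stable partition: {s7,s9} | {s2,s3} | {s1,s5} | {s6,s8} — 4 equivalence classes.

4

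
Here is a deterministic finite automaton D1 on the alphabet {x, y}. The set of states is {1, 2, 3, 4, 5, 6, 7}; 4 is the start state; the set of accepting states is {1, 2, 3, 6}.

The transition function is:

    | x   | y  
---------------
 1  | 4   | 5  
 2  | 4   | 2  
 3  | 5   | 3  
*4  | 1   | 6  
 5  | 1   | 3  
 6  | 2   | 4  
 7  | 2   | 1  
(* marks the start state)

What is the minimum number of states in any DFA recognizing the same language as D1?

6

Reachable states from the start: {1,2,3,4,5,6}. Unreachable: {7} — drop them.
P0 = {1,2,3,6} | {4,5}.
Split {1,2,3,6} by δ(·,x) → {1,2,3} and {6}.
Split {1,2,3} by δ(·,y) → {2,3} and {1}.
On input y, block {4,5} splits into {4} and {5}.
Split {2,3} by δ(·,x) → {2} and {3}.
No further refinement is possible. Final partition (6 blocks): {2} | {4} | {6} | {1} | {5} | {3}.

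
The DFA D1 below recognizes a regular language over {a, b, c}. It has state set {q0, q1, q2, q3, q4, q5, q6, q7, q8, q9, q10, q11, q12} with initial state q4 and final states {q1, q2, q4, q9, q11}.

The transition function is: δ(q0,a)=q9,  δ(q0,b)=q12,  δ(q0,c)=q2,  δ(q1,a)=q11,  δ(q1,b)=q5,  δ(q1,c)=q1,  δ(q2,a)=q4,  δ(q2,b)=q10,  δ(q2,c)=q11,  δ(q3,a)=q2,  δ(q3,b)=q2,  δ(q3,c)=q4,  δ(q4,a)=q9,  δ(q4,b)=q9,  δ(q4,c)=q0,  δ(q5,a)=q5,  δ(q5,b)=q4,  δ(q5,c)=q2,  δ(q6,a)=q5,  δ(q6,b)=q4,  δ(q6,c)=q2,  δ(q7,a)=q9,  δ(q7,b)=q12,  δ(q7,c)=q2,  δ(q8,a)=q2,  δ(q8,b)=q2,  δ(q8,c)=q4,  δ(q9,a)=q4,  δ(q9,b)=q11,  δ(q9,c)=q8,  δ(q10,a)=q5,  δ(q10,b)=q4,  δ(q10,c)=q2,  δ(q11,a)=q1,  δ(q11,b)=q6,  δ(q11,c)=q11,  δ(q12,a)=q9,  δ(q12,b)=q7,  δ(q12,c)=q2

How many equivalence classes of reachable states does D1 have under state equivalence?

7

States {q3} cannot be reached from the start state, so discard them.
P0 = {q1,q2,q4,q9,q11} | {q0,q5,q6,q7,q8,q10,q12}.
Refine {q1,q2,q4,q9,q11} on symbol b: members go to different blocks, giving {q1,q2,q11} and {q4,q9}.
Split {q1,q2,q11} by δ(·,a) → {q1,q11} and {q2}.
Split {q0,q5,q6,q7,q8,q10,q12} by δ(·,a) → {q0,q7,q12} and {q5,q6,q10} and {q8}.
Refine {q4,q9} on symbol b: members go to different blocks, giving {q4} and {q9}.
No further refinement is possible. Final partition (7 blocks): {q1,q11} | {q0,q7,q12} | {q4} | {q2} | {q5,q6,q10} | {q8} | {q9}.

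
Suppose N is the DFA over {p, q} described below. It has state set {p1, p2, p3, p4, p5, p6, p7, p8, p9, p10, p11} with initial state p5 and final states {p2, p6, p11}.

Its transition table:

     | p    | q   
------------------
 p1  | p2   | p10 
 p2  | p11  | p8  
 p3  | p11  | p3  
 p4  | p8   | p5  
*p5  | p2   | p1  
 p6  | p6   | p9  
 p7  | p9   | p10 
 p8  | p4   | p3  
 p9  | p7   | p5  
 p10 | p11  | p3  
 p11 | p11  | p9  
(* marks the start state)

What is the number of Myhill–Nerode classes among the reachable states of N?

Reachable states from the start: {p1,p2,p3,p4,p5,p7,p8,p9,p10,p11}. Unreachable: {p6} — drop them.
Initial partition by acceptance: {p2,p11} | {p1,p3,p4,p5,p7,p8,p9,p10}.
On input p, block {p1,p3,p4,p5,p7,p8,p9,p10} splits into {p1,p3,p5,p10} and {p4,p7,p8,p9}.
Stable partition: {p2,p11} | {p1,p3,p5,p10} | {p4,p7,p8,p9} — 3 equivalence classes.

3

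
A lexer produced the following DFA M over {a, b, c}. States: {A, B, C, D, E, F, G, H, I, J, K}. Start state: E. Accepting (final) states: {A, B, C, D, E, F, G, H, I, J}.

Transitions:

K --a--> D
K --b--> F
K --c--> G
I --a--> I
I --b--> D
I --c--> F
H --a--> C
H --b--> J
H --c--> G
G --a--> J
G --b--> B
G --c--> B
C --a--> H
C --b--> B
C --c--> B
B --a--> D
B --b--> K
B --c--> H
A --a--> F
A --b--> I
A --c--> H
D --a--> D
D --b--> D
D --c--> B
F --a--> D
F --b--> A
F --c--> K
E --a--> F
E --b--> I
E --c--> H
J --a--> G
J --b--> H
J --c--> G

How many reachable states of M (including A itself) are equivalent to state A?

2

Every state is reachable, so we keep all 11.
Initial partition by acceptance: {A,B,C,D,E,F,G,H,I,J} | {K}.
On input b, block {A,B,C,D,E,F,G,H,I,J} splits into {A,C,D,E,F,G,H,I,J} and {B}.
Split {A,C,D,E,F,G,H,I,J} by δ(·,b) → {A,D,E,F,H,I,J} and {C,G}.
On input a, block {A,D,E,F,H,I,J} splits into {A,D,E,F,I} and {H,J}.
Split {A,D,E,F,I} by δ(·,c) → {A,E} and {D} and {F} and {I}.
No further refinement is possible. Final partition (8 blocks): {A,E} | {K} | {B} | {C,G} | {H,J} | {D} | {F} | {I}.
State A belongs to the block {A,E}, which has 2 states.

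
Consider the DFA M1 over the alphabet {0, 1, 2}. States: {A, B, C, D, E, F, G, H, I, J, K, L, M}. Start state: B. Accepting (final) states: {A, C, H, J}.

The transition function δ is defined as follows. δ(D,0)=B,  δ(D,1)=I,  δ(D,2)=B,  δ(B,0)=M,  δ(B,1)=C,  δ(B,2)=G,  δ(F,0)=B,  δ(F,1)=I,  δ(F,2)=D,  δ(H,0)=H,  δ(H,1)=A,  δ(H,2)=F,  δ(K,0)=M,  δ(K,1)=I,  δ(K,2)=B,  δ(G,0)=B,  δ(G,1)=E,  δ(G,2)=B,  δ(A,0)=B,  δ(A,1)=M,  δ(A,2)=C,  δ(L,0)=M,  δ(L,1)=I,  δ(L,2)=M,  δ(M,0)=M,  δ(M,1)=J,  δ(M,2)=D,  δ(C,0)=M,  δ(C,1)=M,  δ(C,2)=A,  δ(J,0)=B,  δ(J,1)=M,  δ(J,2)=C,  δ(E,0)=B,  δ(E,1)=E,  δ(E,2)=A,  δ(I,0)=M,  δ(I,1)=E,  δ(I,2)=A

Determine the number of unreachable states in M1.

BFS from B reaches {A, B, C, D, E, G, I, J, M}; the 4 state(s) F, H, K, L are never visited.

4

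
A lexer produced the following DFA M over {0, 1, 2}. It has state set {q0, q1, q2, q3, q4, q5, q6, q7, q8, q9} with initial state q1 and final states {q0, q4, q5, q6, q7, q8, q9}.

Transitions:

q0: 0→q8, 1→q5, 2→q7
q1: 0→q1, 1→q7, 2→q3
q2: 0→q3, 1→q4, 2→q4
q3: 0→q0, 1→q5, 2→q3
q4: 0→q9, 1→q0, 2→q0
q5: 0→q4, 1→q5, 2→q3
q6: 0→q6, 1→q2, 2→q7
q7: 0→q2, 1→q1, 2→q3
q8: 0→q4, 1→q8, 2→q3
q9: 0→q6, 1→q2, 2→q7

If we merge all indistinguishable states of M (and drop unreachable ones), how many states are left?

Initial partition by acceptance: {q0,q4,q5,q6,q7,q8,q9} | {q1,q2,q3}.
On input 0, block {q0,q4,q5,q6,q7,q8,q9} splits into {q0,q4,q5,q6,q8,q9} and {q7}.
Refine {q0,q4,q5,q6,q8,q9} on symbol 1: members go to different blocks, giving {q0,q4,q5,q8} and {q6,q9}.
Split {q0,q4,q5,q8} by δ(·,0) → {q0,q5,q8} and {q4}.
On input 0, block {q0,q5,q8} splits into {q5,q8} and {q0}.
On input 0, block {q1,q2,q3} splits into {q1,q2} and {q3}.
Refine {q1,q2} on symbol 0: members go to different blocks, giving {q1} and {q2}.
No further refinement is possible. Final partition (8 blocks): {q5,q8} | {q1} | {q7} | {q6,q9} | {q4} | {q0} | {q3} | {q2}.

8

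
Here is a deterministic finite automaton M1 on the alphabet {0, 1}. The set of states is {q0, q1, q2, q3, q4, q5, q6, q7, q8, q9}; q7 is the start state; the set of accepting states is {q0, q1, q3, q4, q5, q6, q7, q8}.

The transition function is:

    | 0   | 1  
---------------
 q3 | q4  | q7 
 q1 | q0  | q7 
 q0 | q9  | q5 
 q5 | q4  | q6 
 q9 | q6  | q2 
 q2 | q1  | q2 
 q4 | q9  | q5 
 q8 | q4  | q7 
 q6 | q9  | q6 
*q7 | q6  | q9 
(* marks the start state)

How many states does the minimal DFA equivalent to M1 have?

States {q3,q8} cannot be reached from the start state, so discard them.
Initial partition by acceptance: {q0,q1,q4,q5,q6,q7} | {q2,q9}.
Split {q0,q1,q4,q5,q6,q7} by δ(·,0) → {q0,q4,q6} and {q1,q5,q7}.
Refine {q0,q4,q6} on symbol 1: members go to different blocks, giving {q0,q4} and {q6}.
Split {q2,q9} by δ(·,0) → {q2} and {q9}.
Refine {q1,q5,q7} on symbol 0: members go to different blocks, giving {q1,q5} and {q7}.
Split {q1,q5} by δ(·,1) → {q1} and {q5}.
Stable partition: {q0,q4} | {q2} | {q1} | {q6} | {q9} | {q7} | {q5} — 7 equivalence classes.

7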